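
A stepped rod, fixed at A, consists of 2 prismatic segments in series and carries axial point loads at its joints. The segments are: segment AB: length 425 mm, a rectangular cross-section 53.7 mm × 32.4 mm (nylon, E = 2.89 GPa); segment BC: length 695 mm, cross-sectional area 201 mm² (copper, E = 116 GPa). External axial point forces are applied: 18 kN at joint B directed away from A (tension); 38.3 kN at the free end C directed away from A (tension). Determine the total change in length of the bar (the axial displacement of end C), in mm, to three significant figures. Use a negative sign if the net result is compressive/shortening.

Internal axial forces (sectioning from the free end, tension +): N_BC = 38.3 kN, N_AB = 56.3 kN.
A_AB = 1740 mm².
δ_AB = 56300·425/(1740·2890) = 4.759 mm
δ_BC = 38300·695/(201·116000) = 1.142 mm
δ = Σδ_i = 5.9 mm.

5.90 mm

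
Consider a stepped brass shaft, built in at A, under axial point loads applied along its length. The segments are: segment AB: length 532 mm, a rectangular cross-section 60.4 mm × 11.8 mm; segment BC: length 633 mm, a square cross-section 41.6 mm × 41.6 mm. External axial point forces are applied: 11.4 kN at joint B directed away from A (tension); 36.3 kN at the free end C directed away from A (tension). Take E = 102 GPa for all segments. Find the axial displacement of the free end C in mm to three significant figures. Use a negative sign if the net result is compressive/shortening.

Internal axial forces (sectioning from the free end, tension +): N_BC = 36.3 kN, N_AB = 47.7 kN.
A_AB = 712.7 mm².
A_BC = 1731 mm².
δ_AB = 47700·532/(712.7·102000) = 0.3491 mm
δ_BC = 36300·633/(1731·102000) = 0.1302 mm
δ = Σδ_i = 0.4792 mm.

0.479 mm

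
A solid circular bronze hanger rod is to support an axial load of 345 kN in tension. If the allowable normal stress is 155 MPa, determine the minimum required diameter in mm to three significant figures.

Required area A ≥ P/σ_allow = 345000/155 = 2226 mm².
For a solid circular section, d ≥ √(4A/π) = 53.24 mm.

53.2 mm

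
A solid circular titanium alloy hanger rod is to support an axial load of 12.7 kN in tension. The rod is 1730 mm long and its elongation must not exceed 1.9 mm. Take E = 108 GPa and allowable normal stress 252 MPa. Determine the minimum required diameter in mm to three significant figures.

11.7 mm

Required area A ≥ P/σ_allow = 12700/252 = 50.4 mm².
For a solid circular section, d ≥ √(4A/π) = 8.01 mm.
Elongation limit: A ≥ PL/(Eδ_allow) = 12700·1730/(108000·1.9) = 107.1 mm² ⇒ d ≥ 11.68 mm.
The elongation limit governs.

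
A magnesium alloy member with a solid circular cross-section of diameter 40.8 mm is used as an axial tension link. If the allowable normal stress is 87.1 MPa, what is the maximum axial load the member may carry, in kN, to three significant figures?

114 kN

A = 1307 mm².
P_max = σ_allow · A = 87.1 · 1307 = 113900 N = 113.9 kN.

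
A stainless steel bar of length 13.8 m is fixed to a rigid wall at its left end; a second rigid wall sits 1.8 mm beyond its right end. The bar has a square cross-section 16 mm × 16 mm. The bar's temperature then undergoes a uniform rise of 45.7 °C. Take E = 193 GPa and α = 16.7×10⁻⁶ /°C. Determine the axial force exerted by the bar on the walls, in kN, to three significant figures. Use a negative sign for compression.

-31.3 kN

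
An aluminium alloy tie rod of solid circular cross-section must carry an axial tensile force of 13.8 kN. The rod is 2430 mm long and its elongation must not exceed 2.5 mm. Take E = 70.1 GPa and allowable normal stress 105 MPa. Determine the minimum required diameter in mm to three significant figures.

Required area A ≥ P/σ_allow = 13800/105 = 131.4 mm².
For a solid circular section, d ≥ √(4A/π) = 12.94 mm.
Elongation limit: A ≥ PL/(Eδ_allow) = 13800·2430/(70100·2.5) = 191.3 mm² ⇒ d ≥ 15.61 mm.
The elongation limit governs.

15.6 mm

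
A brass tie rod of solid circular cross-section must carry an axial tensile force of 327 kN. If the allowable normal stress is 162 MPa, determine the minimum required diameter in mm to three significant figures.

50.7 mm

Required area A ≥ P/σ_allow = 327000/162 = 2019 mm².
For a solid circular section, d ≥ √(4A/π) = 50.7 mm.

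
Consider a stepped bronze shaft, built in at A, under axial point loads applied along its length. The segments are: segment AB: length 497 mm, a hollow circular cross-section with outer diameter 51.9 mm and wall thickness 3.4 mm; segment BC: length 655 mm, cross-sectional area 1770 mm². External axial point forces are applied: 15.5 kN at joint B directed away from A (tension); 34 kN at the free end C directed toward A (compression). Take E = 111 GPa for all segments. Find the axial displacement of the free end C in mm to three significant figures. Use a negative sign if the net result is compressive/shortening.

Internal axial forces (sectioning from the free end, tension +): N_BC = -34 kN, N_AB = -18.5 kN.
A_AB = 518 mm².
δ_AB = -18500·497/(518·111000) = -0.1599 mm
δ_BC = -34000·655/(1770·111000) = -0.1134 mm
δ = Σδ_i = -0.2732 mm.

-0.273 mm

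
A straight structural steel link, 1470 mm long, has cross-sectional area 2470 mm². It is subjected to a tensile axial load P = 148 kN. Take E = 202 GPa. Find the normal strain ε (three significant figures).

2.97e-04

σ = N/A = 59.92 MPa; ε = σ/E = 59.92/202000 = 2.966e-04.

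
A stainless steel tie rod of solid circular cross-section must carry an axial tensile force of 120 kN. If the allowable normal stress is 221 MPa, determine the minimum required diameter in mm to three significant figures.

26.3 mm

Required area A ≥ P/σ_allow = 120000/221 = 543 mm².
For a solid circular section, d ≥ √(4A/π) = 26.29 mm.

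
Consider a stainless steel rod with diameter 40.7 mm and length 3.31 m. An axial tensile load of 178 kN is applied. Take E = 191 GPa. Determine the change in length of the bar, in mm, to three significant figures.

2.37 mm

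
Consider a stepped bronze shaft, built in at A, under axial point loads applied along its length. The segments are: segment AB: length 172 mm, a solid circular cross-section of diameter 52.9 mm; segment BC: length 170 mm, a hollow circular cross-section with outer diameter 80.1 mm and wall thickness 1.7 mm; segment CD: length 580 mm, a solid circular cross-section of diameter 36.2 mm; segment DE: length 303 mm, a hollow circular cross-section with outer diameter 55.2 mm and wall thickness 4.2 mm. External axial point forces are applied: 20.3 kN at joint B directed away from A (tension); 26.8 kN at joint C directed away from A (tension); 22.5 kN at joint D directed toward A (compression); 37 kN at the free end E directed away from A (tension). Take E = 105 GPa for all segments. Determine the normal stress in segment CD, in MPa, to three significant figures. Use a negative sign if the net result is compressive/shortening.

14.1 MPa

Internal axial forces (sectioning from the free end, tension +): N_DE = 37 kN, N_CD = 14.5 kN, N_BC = 41.3 kN, N_AB = 61.6 kN.
A_CD = 1029 mm².
σ_CD = N_CD/A_CD = 14500/1029 = 14.09 MPa.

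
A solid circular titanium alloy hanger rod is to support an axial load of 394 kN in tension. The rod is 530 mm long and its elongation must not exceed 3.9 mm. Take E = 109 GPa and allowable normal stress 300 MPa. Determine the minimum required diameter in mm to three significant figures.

40.9 mm

Required area A ≥ P/σ_allow = 394000/300 = 1313 mm².
For a solid circular section, d ≥ √(4A/π) = 40.89 mm.
Elongation limit: A ≥ PL/(Eδ_allow) = 394000·530/(109000·3.9) = 491.2 mm² ⇒ d ≥ 25.01 mm.
The stress limit governs.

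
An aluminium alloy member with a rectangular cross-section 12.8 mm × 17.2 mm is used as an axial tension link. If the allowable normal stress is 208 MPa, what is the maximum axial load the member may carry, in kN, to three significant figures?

A = 220.2 mm².
P_max = σ_allow · A = 208 · 220.2 = 45790 N = 45.79 kN.

45.8 kN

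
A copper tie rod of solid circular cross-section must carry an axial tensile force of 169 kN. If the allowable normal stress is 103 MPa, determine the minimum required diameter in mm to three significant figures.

45.7 mm

Required area A ≥ P/σ_allow = 169000/103 = 1641 mm².
For a solid circular section, d ≥ √(4A/π) = 45.71 mm.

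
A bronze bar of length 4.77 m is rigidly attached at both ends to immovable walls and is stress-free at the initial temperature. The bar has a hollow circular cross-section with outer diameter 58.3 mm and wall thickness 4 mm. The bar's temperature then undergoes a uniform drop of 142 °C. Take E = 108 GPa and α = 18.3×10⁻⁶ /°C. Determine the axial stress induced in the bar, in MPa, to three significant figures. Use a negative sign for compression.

281 MPa

Free thermal expansion αLΔT = 18.3e-6 · 4770 · -142 = -12.4 mm.
The walls impose strain ε = −(-12.4)/4770 = 2.5986e-03; σ = Eε = 108000 · 2.5986e-03 = 280.6 MPa.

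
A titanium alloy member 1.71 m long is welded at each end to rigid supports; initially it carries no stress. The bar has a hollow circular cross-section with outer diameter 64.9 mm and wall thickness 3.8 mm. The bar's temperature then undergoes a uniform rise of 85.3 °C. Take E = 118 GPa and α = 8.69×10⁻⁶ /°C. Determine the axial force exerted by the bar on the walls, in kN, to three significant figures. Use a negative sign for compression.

-63.8 kN

Free thermal expansion αLΔT = 8.69e-6 · 1710 · 85.3 = 1.268 mm.
The walls impose strain ε = −(1.268)/1710 = -7.4126e-04; σ = Eε = 118000 · -7.4126e-04 = -87.47 MPa.
Wall reaction R = σ·A = -87.47·729.4 = -63800 N = -63.8 kN.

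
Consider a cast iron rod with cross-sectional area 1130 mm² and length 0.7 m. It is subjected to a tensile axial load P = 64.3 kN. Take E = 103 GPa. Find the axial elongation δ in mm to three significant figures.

0.387 mm

δ_mech = NL/(AE) = 64300·700/(1130·103000) = 0.3867 mm.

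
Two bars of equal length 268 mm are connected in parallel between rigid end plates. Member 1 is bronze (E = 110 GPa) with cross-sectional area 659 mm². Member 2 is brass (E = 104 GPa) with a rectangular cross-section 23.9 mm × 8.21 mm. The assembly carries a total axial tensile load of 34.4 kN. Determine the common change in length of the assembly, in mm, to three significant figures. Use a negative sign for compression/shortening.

0.0992 mm

A_2 = 196.2 mm².
Equal strain + equilibrium ⇒ each member carries load in proportion to AE: A₁E₁ = 72490000 N, A₂E₂ = 20410000 N, ΣAE = 92900000 N.
δ = PL/ΣAE = 34400·268/92900000 = 0.09924 mm.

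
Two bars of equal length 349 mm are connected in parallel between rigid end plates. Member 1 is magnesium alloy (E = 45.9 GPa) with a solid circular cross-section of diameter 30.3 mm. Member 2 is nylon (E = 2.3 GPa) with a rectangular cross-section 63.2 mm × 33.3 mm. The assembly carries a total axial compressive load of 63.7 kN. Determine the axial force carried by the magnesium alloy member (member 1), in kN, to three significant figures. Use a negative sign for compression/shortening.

A_1 = 721.1 mm².
A_2 = 2105 mm².
Equal strain + equilibrium ⇒ each member carries load in proportion to AE: A₁E₁ = 33100000 N, A₂E₂ = 4840000 N, ΣAE = 37940000 N.
F₁ = P·A₁E₁/ΣAE = -63700·33100000/37940000 = -55570 N.

-55.6 kN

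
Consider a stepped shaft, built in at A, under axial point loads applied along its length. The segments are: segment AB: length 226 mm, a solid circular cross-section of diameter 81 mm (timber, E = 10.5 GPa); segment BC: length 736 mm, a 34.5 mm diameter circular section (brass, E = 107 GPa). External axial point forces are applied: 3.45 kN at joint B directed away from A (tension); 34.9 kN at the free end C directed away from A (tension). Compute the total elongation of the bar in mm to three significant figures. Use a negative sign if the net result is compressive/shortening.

Internal axial forces (sectioning from the free end, tension +): N_BC = 34.9 kN, N_AB = 38.35 kN.
A_AB = 5153 mm².
A_BC = 934.8 mm².
δ_AB = 38350·226/(5153·10500) = 0.1602 mm
δ_BC = 34900·736/(934.8·107000) = 0.2568 mm
δ = Σδ_i = 0.417 mm.

0.417 mm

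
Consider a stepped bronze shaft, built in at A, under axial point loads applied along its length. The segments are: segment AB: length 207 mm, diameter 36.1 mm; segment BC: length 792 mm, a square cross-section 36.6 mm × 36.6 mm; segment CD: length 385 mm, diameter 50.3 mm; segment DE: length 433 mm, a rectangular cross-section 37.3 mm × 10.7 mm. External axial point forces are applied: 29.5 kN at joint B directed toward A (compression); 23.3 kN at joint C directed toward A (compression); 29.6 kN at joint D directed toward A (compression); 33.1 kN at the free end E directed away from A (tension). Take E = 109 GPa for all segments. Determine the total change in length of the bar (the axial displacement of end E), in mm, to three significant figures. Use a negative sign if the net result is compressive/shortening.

Internal axial forces (sectioning from the free end, tension +): N_DE = 33.1 kN, N_CD = 3.5 kN, N_BC = -19.8 kN, N_AB = -49.3 kN.
A_AB = 1024 mm².
A_BC = 1340 mm².
A_CD = 1987 mm².
A_DE = 399.1 mm².
δ_AB = -49300·207/(1024·109000) = -0.09147 mm
δ_BC = -19800·792/(1340·109000) = -0.1074 mm
δ_CD = 3500·385/(1987·109000) = 0.006221 mm
δ_DE = 33100·433/(399.1·109000) = 0.3295 mm
δ = Σδ_i = 0.1368 mm.

0.137 mm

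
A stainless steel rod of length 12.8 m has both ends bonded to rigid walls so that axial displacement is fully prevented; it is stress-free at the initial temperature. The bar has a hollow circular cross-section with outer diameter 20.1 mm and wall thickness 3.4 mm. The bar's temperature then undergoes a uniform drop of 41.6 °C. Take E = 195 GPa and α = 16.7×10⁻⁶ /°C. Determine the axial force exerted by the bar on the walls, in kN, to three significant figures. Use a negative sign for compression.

24.2 kN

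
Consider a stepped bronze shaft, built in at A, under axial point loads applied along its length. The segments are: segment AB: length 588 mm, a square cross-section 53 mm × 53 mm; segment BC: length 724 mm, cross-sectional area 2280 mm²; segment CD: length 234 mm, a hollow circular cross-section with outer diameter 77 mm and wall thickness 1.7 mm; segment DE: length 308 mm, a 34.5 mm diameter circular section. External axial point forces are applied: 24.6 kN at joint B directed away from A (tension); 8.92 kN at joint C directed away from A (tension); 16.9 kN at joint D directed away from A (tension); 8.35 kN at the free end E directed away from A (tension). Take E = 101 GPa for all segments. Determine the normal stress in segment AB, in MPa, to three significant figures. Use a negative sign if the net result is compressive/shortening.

20.9 MPa

Internal axial forces (sectioning from the free end, tension +): N_DE = 8.35 kN, N_CD = 25.25 kN, N_BC = 34.17 kN, N_AB = 58.77 kN.
A_AB = 2809 mm².
σ_AB = N_AB/A_AB = 58770/2809 = 20.92 MPa.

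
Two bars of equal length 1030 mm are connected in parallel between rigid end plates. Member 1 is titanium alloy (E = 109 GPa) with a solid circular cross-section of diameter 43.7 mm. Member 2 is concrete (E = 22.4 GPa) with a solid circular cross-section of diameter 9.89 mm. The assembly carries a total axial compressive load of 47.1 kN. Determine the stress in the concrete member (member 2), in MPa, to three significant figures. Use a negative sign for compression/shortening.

-6.39 MPa

A_1 = 1500 mm².
A_2 = 76.82 mm².
Equal strain + equilibrium ⇒ each member carries load in proportion to AE: A₁E₁ = 163500000 N, A₂E₂ = 1721000 N, ΣAE = 165200000 N.
σ₂ = P·E₂/ΣAE = -47100·22400/165200000 = -6.386 MPa.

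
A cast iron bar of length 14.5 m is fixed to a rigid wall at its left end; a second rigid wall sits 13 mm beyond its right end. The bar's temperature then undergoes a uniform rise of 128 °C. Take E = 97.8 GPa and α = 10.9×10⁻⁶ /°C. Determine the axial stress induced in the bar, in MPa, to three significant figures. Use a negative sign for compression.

-48.8 MPa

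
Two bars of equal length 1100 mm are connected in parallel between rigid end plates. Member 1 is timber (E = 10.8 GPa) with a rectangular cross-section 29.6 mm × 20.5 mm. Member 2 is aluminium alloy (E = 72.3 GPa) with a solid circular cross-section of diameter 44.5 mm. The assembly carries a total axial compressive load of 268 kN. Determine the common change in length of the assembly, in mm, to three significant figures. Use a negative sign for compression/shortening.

A_1 = 606.8 mm².
A_2 = 1555 mm².
Equal strain + equilibrium ⇒ each member carries load in proportion to AE: A₁E₁ = 6553000 N, A₂E₂ = 112400000 N, ΣAE = 119000000 N.
δ = PL/ΣAE = -268000·1100/119000000 = -2.477 mm.

-2.48 mm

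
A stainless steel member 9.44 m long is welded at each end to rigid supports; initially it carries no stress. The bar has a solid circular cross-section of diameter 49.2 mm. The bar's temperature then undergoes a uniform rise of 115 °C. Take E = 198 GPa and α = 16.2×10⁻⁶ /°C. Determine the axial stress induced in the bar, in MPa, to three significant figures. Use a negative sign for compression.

-369 MPa

Free thermal expansion αLΔT = 16.2e-6 · 9440 · 115 = 17.59 mm.
The walls impose strain ε = −(17.59)/9440 = -1.8630e-03; σ = Eε = 198000 · -1.8630e-03 = -368.9 MPa.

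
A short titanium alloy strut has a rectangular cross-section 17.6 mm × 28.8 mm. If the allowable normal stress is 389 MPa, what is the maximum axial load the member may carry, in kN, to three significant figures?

197 kN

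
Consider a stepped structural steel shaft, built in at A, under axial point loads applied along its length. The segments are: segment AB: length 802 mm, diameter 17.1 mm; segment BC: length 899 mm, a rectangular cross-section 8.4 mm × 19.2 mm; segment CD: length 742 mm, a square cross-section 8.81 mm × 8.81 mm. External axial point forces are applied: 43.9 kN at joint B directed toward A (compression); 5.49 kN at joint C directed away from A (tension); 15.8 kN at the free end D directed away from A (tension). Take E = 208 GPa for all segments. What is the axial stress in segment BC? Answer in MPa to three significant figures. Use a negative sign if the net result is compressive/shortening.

132 MPa

Internal axial forces (sectioning from the free end, tension +): N_CD = 15.8 kN, N_BC = 21.29 kN, N_AB = -22.61 kN.
A_BC = 161.3 mm².
σ_BC = N_BC/A_BC = 21290/161.3 = 132 MPa.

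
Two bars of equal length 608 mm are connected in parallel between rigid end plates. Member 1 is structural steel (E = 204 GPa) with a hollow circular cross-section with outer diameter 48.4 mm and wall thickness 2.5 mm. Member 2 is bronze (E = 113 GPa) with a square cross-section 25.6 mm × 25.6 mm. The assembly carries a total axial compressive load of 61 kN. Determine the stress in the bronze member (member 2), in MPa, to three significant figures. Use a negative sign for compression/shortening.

-46.7 MPa

A_1 = 360.5 mm².
A_2 = 655.4 mm².
Equal strain + equilibrium ⇒ each member carries load in proportion to AE: A₁E₁ = 73540000 N, A₂E₂ = 74060000 N, ΣAE = 147600000 N.
σ₂ = P·E₂/ΣAE = -61000·113000/147600000 = -46.7 MPa.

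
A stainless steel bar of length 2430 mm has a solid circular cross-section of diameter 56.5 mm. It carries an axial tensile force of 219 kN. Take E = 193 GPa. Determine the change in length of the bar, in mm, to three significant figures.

A = 2507 mm².
δ_mech = NL/(AE) = 219000·2430/(2507·193000) = 1.1 mm.

1.10 mm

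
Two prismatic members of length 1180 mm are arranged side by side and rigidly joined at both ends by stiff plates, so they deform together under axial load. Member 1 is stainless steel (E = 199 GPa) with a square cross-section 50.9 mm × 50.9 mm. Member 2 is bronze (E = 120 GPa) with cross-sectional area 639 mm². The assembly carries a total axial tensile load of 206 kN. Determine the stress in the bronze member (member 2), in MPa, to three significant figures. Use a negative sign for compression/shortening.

41.7 MPa

A_1 = 2591 mm².
Equal strain + equilibrium ⇒ each member carries load in proportion to AE: A₁E₁ = 515600000 N, A₂E₂ = 76680000 N, ΣAE = 592300000 N.
σ₂ = P·E₂/ΣAE = 206000·120000/592300000 = 41.74 MPa.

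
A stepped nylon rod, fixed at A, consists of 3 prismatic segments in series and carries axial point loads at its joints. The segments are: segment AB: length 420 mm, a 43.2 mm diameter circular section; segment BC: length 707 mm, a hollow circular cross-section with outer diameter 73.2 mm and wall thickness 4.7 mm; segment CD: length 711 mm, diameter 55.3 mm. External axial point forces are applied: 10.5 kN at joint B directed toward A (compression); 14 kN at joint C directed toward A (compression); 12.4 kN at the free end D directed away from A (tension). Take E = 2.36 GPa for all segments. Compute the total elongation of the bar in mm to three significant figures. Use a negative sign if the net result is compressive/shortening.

-0.388 mm

Internal axial forces (sectioning from the free end, tension +): N_CD = 12.4 kN, N_BC = -1.6 kN, N_AB = -12.1 kN.
A_AB = 1466 mm².
A_BC = 1011 mm².
A_CD = 2402 mm².
δ_AB = -12100·420/(1466·2360) = -1.469 mm
δ_BC = -1600·707/(1011·2360) = -0.4739 mm
δ_CD = 12400·711/(2402·2360) = 1.555 mm
δ = Σδ_i = -0.3877 mm.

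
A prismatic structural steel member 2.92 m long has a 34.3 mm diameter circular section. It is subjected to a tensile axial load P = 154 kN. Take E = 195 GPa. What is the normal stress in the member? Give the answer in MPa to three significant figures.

167 MPa

A = 924 mm².
σ = N/A = 154000/924 = 166.7 MPa.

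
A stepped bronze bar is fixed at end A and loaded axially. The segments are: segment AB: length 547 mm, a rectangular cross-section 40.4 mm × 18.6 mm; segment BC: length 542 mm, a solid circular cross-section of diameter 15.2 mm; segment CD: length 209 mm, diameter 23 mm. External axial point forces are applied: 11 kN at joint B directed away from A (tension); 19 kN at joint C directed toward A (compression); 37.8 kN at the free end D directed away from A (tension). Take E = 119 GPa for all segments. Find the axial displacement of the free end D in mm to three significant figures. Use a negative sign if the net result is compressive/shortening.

0.814 mm

Internal axial forces (sectioning from the free end, tension +): N_CD = 37.8 kN, N_BC = 18.8 kN, N_AB = 29.8 kN.
A_AB = 751.4 mm².
A_BC = 181.5 mm².
A_CD = 415.5 mm².
δ_AB = 29800·547/(751.4·119000) = 0.1823 mm
δ_BC = 18800·542/(181.5·119000) = 0.4719 mm
δ_CD = 37800·209/(415.5·119000) = 0.1598 mm
δ = Σδ_i = 0.814 mm.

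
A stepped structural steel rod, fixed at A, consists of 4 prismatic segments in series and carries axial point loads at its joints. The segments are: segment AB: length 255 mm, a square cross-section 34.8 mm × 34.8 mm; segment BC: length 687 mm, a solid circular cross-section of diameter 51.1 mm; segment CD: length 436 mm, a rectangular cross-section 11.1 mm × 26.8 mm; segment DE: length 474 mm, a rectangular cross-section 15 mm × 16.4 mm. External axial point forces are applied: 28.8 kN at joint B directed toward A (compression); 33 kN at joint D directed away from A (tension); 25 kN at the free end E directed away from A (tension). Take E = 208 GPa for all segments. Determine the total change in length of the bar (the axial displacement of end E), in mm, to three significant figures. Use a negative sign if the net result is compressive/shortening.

Internal axial forces (sectioning from the free end, tension +): N_DE = 25 kN, N_CD = 58 kN, N_BC = 58 kN, N_AB = 29.2 kN.
A_AB = 1211 mm².
A_BC = 2051 mm².
A_CD = 297.5 mm².
A_DE = 246 mm².
δ_AB = 29200·255/(1211·208000) = 0.02956 mm
δ_BC = 58000·687/(2051·208000) = 0.09341 mm
δ_CD = 58000·436/(297.5·208000) = 0.4087 mm
δ_DE = 25000·474/(246·208000) = 0.2316 mm
δ = Σδ_i = 0.7632 mm.

0.763 mm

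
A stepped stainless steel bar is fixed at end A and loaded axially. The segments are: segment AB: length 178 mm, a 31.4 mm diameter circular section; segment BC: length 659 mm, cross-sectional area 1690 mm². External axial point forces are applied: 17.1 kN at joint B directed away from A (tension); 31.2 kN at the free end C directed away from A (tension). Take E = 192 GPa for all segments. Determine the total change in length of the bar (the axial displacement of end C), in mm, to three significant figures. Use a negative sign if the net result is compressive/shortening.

Internal axial forces (sectioning from the free end, tension +): N_BC = 31.2 kN, N_AB = 48.3 kN.
A_AB = 774.4 mm².
δ_AB = 48300·178/(774.4·192000) = 0.05783 mm
δ_BC = 31200·659/(1690·192000) = 0.06337 mm
δ = Σδ_i = 0.1212 mm.

0.121 mm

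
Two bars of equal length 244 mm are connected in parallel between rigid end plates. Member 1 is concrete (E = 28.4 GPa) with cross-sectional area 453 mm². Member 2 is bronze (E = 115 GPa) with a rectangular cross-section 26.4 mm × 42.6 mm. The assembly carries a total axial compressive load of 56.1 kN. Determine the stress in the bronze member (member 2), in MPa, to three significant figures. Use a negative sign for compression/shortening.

-45.4 MPa

A_2 = 1125 mm².
Equal strain + equilibrium ⇒ each member carries load in proportion to AE: A₁E₁ = 12870000 N, A₂E₂ = 129300000 N, ΣAE = 142200000 N.
σ₂ = P·E₂/ΣAE = -56100·115000/142200000 = -45.37 MPa.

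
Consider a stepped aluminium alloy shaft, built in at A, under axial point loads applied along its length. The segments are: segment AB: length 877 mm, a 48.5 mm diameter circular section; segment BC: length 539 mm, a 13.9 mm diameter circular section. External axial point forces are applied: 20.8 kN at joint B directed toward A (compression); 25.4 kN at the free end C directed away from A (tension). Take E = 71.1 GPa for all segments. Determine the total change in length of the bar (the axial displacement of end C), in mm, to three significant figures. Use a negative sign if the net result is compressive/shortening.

1.30 mm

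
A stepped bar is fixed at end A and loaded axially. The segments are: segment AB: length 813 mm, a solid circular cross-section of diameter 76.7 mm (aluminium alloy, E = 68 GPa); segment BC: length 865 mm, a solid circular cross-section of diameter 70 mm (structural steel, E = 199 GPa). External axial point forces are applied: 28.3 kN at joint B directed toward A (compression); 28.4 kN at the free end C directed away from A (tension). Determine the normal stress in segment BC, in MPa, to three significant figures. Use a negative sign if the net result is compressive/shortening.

7.38 MPa

Internal axial forces (sectioning from the free end, tension +): N_BC = 28.4 kN, N_AB = 0.1 kN.
A_BC = 3848 mm².
σ_BC = N_BC/A_BC = 28400/3848 = 7.38 MPa.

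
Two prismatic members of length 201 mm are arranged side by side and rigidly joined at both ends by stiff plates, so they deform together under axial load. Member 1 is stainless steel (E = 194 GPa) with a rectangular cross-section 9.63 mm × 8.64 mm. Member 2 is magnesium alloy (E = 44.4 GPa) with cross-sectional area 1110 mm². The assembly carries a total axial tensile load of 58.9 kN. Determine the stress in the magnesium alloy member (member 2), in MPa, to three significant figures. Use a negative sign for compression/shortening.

A_1 = 83.2 mm².
Equal strain + equilibrium ⇒ each member carries load in proportion to AE: A₁E₁ = 16140000 N, A₂E₂ = 49280000 N, ΣAE = 65430000 N.
σ₂ = P·E₂/ΣAE = 58900·44400/65430000 = 39.97 MPa.

40.0 MPa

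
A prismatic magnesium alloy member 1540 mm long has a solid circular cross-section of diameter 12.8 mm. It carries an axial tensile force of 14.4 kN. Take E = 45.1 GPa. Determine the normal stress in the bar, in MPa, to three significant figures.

112 MPa

A = 128.7 mm².
σ = N/A = 14400/128.7 = 111.9 MPa.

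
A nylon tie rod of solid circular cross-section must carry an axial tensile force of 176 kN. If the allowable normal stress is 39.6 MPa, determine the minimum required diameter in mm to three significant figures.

75.2 mm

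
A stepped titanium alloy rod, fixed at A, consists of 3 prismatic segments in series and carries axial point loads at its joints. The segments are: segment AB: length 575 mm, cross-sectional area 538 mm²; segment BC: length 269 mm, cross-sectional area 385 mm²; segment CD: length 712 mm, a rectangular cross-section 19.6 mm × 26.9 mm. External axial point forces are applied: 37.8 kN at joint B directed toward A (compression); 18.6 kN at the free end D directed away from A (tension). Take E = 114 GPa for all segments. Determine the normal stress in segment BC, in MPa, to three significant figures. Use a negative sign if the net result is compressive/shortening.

Internal axial forces (sectioning from the free end, tension +): N_CD = 18.6 kN, N_BC = 18.6 kN, N_AB = -19.2 kN.
σ_BC = N_BC/A_BC = 18600/385 = 48.31 MPa.

48.3 MPa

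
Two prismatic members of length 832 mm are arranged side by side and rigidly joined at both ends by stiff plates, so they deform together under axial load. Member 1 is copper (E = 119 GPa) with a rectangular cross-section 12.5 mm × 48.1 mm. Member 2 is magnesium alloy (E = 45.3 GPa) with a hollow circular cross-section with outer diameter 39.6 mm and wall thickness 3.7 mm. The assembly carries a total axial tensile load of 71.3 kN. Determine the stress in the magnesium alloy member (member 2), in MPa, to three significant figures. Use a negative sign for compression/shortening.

A_1 = 601.2 mm².
A_2 = 417.3 mm².
Equal strain + equilibrium ⇒ each member carries load in proportion to AE: A₁E₁ = 71550000 N, A₂E₂ = 18900000 N, ΣAE = 90450000 N.
σ₂ = P·E₂/ΣAE = 71300·45300/90450000 = 35.71 MPa.

35.7 MPa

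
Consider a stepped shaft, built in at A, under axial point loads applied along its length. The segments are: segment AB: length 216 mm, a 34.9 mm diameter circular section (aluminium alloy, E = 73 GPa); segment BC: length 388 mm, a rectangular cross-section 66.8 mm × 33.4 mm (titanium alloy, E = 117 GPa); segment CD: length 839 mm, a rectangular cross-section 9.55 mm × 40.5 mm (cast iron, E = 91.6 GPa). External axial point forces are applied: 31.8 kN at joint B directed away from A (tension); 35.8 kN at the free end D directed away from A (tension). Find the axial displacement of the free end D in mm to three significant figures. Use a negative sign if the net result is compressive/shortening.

1.11 mm

Internal axial forces (sectioning from the free end, tension +): N_CD = 35.8 kN, N_BC = 35.8 kN, N_AB = 67.6 kN.
A_AB = 956.6 mm².
A_BC = 2231 mm².
A_CD = 386.8 mm².
δ_AB = 67600·216/(956.6·73000) = 0.2091 mm
δ_BC = 35800·388/(2231·117000) = 0.05321 mm
δ_CD = 35800·839/(386.8·91600) = 0.8478 mm
δ = Σδ_i = 1.11 mm.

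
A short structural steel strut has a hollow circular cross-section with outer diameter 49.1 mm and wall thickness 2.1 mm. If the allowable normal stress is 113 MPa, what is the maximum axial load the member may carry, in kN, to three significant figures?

A = 310.1 mm².
P_max = σ_allow · A = 113 · 310.1 = 35040 N = 35.04 kN.

35.0 kN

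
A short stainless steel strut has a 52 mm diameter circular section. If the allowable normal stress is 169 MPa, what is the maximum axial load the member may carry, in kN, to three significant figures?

359 kN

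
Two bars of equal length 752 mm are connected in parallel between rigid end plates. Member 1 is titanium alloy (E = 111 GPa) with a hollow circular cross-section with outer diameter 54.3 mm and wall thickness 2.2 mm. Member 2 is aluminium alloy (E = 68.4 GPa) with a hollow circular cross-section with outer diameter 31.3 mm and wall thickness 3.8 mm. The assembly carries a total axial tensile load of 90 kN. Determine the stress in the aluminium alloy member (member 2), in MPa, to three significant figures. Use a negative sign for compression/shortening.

98.6 MPa

A_1 = 360.1 mm².
A_2 = 328.3 mm².
Equal strain + equilibrium ⇒ each member carries load in proportion to AE: A₁E₁ = 39970000 N, A₂E₂ = 22460000 N, ΣAE = 62430000 N.
σ₂ = P·E₂/ΣAE = 90000·68400/62430000 = 98.61 MPa.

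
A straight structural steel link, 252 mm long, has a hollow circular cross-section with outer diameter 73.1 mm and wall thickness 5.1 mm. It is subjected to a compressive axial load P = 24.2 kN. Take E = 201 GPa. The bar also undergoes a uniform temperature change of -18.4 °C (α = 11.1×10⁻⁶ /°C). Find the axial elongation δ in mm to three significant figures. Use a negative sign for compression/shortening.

-0.0793 mm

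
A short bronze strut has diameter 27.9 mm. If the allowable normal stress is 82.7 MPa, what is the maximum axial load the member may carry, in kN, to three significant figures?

50.6 kN

A = 611.4 mm².
P_max = σ_allow · A = 82.7 · 611.4 = 50560 N = 50.56 kN.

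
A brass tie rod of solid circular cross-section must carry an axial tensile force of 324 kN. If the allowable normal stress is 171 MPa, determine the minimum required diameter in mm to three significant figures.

49.1 mm

Required area A ≥ P/σ_allow = 324000/171 = 1895 mm².
For a solid circular section, d ≥ √(4A/π) = 49.12 mm.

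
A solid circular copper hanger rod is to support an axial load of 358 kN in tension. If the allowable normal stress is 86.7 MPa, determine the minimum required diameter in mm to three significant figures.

72.5 mm

Required area A ≥ P/σ_allow = 358000/86.7 = 4129 mm².
For a solid circular section, d ≥ √(4A/π) = 72.51 mm.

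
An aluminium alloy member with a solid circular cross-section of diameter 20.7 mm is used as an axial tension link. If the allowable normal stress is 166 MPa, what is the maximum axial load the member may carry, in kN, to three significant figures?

55.9 kN

A = 336.5 mm².
P_max = σ_allow · A = 166 · 336.5 = 55860 N = 55.86 kN.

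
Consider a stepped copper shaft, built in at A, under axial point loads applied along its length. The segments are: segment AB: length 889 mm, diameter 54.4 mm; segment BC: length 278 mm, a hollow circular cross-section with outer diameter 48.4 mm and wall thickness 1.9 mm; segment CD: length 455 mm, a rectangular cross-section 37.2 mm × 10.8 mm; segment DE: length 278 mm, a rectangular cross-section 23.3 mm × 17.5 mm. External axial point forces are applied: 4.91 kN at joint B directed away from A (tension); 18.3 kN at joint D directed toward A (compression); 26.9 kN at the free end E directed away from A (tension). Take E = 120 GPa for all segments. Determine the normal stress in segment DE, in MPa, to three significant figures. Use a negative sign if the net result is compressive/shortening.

Internal axial forces (sectioning from the free end, tension +): N_DE = 26.9 kN, N_CD = 8.6 kN, N_BC = 8.6 kN, N_AB = 13.51 kN.
A_DE = 407.8 mm².
σ_DE = N_DE/A_DE = 26900/407.8 = 65.97 MPa.

66.0 MPa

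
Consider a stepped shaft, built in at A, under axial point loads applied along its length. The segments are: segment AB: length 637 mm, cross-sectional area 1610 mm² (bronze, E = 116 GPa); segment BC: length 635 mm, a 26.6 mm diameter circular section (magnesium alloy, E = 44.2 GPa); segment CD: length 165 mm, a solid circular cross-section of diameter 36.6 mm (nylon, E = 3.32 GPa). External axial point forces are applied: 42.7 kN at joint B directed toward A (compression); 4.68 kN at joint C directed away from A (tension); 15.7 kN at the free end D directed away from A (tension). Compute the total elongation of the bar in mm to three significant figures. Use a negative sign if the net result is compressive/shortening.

Internal axial forces (sectioning from the free end, tension +): N_CD = 15.7 kN, N_BC = 20.38 kN, N_AB = -22.32 kN.
A_BC = 555.7 mm².
A_CD = 1052 mm².
δ_AB = -22320·637/(1610·116000) = -0.07613 mm
δ_BC = 20380·635/(555.7·44200) = 0.5269 mm
δ_CD = 15700·165/(1052·3320) = 0.7416 mm
δ = Σδ_i = 1.192 mm.

1.19 mm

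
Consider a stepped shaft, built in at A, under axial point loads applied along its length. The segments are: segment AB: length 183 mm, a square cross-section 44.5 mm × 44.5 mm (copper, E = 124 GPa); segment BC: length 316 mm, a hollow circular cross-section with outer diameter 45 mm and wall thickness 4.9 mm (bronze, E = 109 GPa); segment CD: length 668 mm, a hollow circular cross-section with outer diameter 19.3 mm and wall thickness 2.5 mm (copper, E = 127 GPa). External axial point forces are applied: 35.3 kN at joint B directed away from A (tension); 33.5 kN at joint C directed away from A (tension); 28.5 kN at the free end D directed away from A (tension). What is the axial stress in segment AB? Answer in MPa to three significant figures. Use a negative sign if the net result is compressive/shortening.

49.1 MPa

Internal axial forces (sectioning from the free end, tension +): N_CD = 28.5 kN, N_BC = 62 kN, N_AB = 97.3 kN.
A_AB = 1980 mm².
σ_AB = N_AB/A_AB = 97300/1980 = 49.14 MPa.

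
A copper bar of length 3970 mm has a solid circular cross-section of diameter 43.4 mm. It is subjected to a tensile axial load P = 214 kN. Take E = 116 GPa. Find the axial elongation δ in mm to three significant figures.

4.95 mm

A = 1479 mm².
δ_mech = NL/(AE) = 214000·3970/(1479·116000) = 4.951 mm.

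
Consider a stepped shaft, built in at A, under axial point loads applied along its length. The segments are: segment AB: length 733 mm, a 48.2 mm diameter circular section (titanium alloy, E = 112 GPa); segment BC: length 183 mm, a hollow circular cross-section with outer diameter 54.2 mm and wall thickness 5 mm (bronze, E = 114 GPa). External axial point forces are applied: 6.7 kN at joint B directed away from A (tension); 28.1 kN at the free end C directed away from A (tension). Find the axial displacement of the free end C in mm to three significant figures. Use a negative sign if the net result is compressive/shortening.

Internal axial forces (sectioning from the free end, tension +): N_BC = 28.1 kN, N_AB = 34.8 kN.
A_AB = 1825 mm².
A_BC = 772.8 mm².
δ_AB = 34800·733/(1825·112000) = 0.1248 mm
δ_BC = 28100·183/(772.8·114000) = 0.05837 mm
δ = Σδ_i = 0.1832 mm.

0.183 mm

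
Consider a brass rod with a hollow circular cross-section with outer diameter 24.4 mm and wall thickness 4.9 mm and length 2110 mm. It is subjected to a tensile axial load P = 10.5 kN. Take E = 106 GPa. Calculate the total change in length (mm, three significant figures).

0.696 mm

A = 300.2 mm².
δ_mech = NL/(AE) = 10500·2110/(300.2·106000) = 0.6963 mm.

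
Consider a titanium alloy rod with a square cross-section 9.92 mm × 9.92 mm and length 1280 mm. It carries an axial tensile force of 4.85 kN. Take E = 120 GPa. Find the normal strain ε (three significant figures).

4.11e-04

A = 98.41 mm².
σ = N/A = 49.29 MPa; ε = σ/E = 49.29/120000 = 4.107e-04.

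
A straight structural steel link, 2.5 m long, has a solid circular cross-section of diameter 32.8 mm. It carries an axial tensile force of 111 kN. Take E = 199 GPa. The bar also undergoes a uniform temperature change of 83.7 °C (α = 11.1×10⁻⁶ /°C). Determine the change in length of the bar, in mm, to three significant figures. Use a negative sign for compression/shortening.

A = 845 mm².
δ_mech = NL/(AE) = 111000·2500/(845·199000) = 1.65 mm.
δ_thermal = αLΔT = 11.1e-6·2500·83.7 = 2.323 mm.
δ = δ_mech + δ_thermal = 3.973 mm.

3.97 mm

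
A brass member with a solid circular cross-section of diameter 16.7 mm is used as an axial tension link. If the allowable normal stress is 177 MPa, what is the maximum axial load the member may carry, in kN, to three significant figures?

38.8 kN

A = 219 mm².
P_max = σ_allow · A = 177 · 219 = 38770 N = 38.77 kN.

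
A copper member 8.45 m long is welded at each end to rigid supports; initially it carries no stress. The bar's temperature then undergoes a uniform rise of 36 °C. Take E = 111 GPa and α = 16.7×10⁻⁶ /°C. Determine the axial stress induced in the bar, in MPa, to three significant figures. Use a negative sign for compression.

-66.7 MPa

Free thermal expansion αLΔT = 16.7e-6 · 8450 · 36 = 5.08 mm.
The walls impose strain ε = −(5.08)/8450 = -6.0120e-04; σ = Eε = 111000 · -6.0120e-04 = -66.73 MPa.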